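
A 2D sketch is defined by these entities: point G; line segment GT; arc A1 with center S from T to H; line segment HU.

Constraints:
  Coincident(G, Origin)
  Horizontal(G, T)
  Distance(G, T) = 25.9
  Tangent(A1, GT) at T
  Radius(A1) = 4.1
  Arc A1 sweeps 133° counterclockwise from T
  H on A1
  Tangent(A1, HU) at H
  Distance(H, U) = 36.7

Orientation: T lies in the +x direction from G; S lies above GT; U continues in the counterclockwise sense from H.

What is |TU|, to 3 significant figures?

40.3

G is at the origin; G and T share the same y with |GT| = 25.9 and T on the +x side, so T = (25.9, 0.00). Since A1 is tangent to GT there, ST ⟂ GT, so S = T + (0, 4.1) = (25.9, 4.10). On A1, T sits at bearing -90° from S; a 133° counterclockwise sweep puts H at bearing 43°, so H = S + 4.1·(cos 43°, sin 43°) = (28.9, 6.90). A1 meets HU tangentially, so SH is at right angles to HU, so HU runs along (−sin 43°, cos 43°); with |HU| = 36.7, U = (3.87, 33.7). Then |TU| = |U − T| = 40.3.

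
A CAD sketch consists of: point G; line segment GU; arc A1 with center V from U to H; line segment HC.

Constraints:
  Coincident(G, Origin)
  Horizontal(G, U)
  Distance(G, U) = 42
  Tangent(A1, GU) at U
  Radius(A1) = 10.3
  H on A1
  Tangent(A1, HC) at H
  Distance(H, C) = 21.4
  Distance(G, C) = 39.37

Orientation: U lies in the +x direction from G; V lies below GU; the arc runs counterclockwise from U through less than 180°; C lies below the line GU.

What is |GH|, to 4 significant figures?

32.94

G is at the origin; GU is horizontal with |GU| = 42.0 and U on the +x side, so U = (42.00, 0.000). The tangent condition forces VU to be normal to GU, so V = U + (0, -10.3) = (42.00, -10.30). Since VH ⟂ HC (tangency), |VC| = √(10.3² + 21.4²) = 23.75 regardless of where H sits on A1. So C lies on both circle(G, 39.37) and circle(V, 23.75); the below-GU intersection is C = (26.97, -28.69). H is the foot of the tangent from C: H = (31.99, -7.883).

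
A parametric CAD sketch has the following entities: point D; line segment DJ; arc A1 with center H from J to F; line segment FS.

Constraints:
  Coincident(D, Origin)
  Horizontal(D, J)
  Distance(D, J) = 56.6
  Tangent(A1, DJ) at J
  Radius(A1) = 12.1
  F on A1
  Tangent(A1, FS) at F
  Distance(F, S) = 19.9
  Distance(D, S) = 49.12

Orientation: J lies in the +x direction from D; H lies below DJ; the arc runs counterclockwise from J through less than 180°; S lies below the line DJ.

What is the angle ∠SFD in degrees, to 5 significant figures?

87.491°

Checks: |HF| = 12.10 ✓; ∠(HF, FS) = 90.00° ✓; |FS| = 19.90 ✓; |DS| = 49.12 ✓.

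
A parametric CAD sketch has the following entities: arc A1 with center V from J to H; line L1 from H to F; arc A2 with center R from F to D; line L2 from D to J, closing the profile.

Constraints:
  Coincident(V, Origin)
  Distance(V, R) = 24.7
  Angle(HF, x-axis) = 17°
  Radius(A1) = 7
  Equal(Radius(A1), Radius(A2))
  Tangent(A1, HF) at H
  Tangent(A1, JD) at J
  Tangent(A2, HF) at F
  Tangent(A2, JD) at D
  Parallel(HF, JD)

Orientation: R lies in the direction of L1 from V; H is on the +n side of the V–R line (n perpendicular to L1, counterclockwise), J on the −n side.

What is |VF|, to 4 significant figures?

25.67

The slot axis is L1's direction at 17.0°, so u = (cos 17.0°, sin 17.0°) = (0.9563, 0.2924) and n = (−sin 17.0°, cos 17.0°) = (-0.2924, 0.9563). V is at the origin and R lies 24.7 along u from V, so R = 24.7·u = (23.62, 7.222). Tangency of A1 to both parallel lines with radius 7.0 puts H and J at V ± 7.0·n: H = (-2.047, 6.694), J = (2.047, -6.694). Equal radii place F and D the same way about R: F = R + 7.0·n = (21.57, 13.92), D = R − 7.0·n = (25.67, 0.5274). Then |VF| = |F − V| = 25.67.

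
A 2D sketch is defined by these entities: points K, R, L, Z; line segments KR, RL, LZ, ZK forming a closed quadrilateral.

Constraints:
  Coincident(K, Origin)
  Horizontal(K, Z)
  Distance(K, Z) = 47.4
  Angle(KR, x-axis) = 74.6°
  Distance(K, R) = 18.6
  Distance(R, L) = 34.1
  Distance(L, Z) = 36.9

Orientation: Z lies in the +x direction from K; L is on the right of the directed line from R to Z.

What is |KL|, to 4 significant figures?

20.33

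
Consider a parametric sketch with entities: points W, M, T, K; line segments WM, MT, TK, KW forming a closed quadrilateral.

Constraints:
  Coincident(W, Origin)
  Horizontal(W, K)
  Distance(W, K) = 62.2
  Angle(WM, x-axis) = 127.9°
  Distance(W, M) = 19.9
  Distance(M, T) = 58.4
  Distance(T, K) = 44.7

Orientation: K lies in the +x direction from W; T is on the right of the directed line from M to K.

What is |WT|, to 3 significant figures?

38.6

W is at the origin; W and K share the same y with |WK| = 62.2 and K in +x, so K = (62.2, 0). WM runs at 127.9° with |WM| = 19.9, so M = (-12.2, 15.7). T is determined by |MT| = 58.4 and |TK| = 44.7 together: it lies at the intersection of circle(M, 58.4) and circle(K, 44.7). With |MK| = 76.1, the foot of the radical line on MK is 47.3 from M and the perpendicular offset is √(58.4² − 47.3²) = 34.2. Taking the right-of-MK solution: T = (27.0, -27.6).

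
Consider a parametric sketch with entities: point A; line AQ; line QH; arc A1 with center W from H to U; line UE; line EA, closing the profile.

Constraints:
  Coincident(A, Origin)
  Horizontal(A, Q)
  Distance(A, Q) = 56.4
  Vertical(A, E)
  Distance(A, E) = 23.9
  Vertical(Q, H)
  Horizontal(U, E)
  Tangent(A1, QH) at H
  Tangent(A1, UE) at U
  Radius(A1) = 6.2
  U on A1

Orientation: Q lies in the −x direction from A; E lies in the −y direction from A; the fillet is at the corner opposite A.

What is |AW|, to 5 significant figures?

53.229

A is at the origin; AQ is horizontal with |AQ| = 56.4 and Q on the −x side, so Q = (-56.400, 0.0000). A and E share the same x with |AE| = 23.9 and E on the −y side, so E = (0.0000, -23.900). The virtual corner opposite A is at (-56.400, -23.900). Since A1 is tangent to QH there, WH ⟂ QH and tangency of A1 to UE means the radius WU is perpendicular to UE, with radius 6.2, so the center W sits 6.2 in from both sides at W = (-50.200, -17.700). Then |AW| = |W − A| = 53.229.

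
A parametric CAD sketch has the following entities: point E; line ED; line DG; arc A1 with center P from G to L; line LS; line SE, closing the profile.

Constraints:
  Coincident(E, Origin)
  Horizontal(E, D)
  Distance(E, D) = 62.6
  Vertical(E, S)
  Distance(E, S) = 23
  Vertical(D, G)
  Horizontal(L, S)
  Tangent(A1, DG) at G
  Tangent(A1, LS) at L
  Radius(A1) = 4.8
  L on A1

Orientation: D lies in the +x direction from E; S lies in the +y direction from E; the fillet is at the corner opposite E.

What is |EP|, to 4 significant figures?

60.60

E is at the origin; E and D share the same y with |ED| = 62.6 and D on the +x side, so D = (62.60, 0.000). ES is vertical with |ES| = 23.0 and S on the +y side, so S = (0.000, 23.00). The virtual corner opposite E is at (62.60, 23.00). Since A1 is tangent to DG there, PG ⟂ DG and tangency of A1 to LS means the radius PL is perpendicular to LS, with radius 4.8, so the center P sits 4.8 in from both sides at P = (57.80, 18.20). Then |EP| = |P − E| = 60.60.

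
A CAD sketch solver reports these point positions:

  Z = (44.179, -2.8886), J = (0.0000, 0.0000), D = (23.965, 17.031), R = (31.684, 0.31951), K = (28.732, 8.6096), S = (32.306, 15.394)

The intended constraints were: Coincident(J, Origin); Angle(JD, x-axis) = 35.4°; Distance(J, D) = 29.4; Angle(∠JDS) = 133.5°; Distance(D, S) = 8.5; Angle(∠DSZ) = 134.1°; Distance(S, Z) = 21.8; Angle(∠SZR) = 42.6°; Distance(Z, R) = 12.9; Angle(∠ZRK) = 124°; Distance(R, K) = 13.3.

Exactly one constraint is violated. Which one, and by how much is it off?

Distance(R, K) = 13.3 — off by 4.50.

J = (0.00, 0.00) ✓; JD at 35.40° ✓; |JD| = 29.40 ✓; ∠JDS = 133.5° ✓; |DS| = 8.500 ✓; ∠DSZ = 134.1° ✓; |SZ| = 21.80 ✓; ∠SZR = 42.60° ✓; |ZR| = 12.90 ✓; ∠ZRK = 124.0° ✓; |RK| = 8.800 ✗.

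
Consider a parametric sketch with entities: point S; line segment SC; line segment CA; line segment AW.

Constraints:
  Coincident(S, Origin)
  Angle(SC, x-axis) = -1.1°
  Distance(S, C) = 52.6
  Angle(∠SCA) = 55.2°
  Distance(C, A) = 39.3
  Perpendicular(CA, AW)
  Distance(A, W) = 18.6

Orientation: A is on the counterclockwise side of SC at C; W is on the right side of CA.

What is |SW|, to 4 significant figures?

62.49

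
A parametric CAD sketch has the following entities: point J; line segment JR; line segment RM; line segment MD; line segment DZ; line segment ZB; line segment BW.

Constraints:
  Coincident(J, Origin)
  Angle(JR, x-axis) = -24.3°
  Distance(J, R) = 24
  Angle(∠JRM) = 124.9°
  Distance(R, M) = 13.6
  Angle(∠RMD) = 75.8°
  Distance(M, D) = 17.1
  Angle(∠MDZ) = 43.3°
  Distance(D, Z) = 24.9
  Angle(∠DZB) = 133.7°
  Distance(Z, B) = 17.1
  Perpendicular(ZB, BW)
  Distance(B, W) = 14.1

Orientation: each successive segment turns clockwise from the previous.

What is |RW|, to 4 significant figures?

23.48

J is at the origin; JR runs at -24.3° with length 24.0, so R = (21.87, -9.876). ∠JRM = 124.9° gives RM at -79.40° from the x-axis; with |RM| = 13.6, M = (24.38, -23.24). ∠RMD = 75.8° gives MD at 176.4° from the x-axis; with |MD| = 17.1, D = (7.309, -22.17). ∠MDZ = 43.3° gives DZ at 39.70° from the x-axis; with |DZ| = 24.9, Z = (26.47, -6.265). ∠DZB = 133.7° gives ZB at -6.600° from the x-axis; with |ZB| = 17.1, B = (43.45, -8.231). ZB is perpendicular to BW, so BW runs at -96.60°; with |BW| = 14.1, W = (41.83, -22.24). Then |RW| = |W − R| = 23.48.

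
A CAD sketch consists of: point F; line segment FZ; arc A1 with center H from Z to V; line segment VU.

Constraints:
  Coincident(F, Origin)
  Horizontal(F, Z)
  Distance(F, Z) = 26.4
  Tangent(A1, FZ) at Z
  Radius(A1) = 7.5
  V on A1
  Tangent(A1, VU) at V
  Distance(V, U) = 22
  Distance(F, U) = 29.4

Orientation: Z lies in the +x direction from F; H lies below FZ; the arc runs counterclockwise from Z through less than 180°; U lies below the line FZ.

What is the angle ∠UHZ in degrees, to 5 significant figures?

144.49°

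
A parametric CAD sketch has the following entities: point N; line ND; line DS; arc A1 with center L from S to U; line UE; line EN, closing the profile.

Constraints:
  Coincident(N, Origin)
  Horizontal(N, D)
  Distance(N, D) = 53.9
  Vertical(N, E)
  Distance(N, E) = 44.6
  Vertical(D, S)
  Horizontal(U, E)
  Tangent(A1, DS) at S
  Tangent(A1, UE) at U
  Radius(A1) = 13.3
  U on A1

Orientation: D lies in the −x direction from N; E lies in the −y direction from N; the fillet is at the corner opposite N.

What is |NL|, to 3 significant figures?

51.3

N is at the origin; ND is horizontal with |ND| = 53.9 and D on the −x side, so D = (-53.9, 0.00). N and E share the same x with |NE| = 44.6 and E on the −y side, so E = (0.00, -44.6). The virtual corner opposite N is at (-53.9, -44.6). Since A1 is tangent to DS there, LS ⟂ DS and A1 meets UE tangentially, so LU is at right angles to UE, with radius 13.3, so the center L sits 13.3 in from both sides at L = (-40.6, -31.3). Then |NL| = |L − N| = 51.3.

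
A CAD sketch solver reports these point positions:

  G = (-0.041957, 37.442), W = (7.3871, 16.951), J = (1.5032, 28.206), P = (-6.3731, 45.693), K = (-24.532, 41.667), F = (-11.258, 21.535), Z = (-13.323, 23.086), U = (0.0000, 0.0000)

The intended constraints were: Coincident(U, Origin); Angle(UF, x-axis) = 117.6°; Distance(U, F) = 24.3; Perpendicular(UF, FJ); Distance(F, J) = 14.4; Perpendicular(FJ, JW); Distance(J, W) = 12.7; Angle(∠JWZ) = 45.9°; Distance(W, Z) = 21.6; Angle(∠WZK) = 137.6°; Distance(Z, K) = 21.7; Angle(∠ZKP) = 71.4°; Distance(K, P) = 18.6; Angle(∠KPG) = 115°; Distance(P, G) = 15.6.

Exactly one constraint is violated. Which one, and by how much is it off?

Distance(P, G) = 15.6 — off by 5.20.

U = (0.00, 0.00) ✓; UF at 117.6° ✓; |UF| = 24.30 ✓; ∠(UF, FJ) = 90.00° ✓; |FJ| = 14.40 ✓; ∠(FJ, JW) = 90.00° ✓; |JW| = 12.70 ✓; ∠JWZ = 45.90° ✓; |WZ| = 21.60 ✓; ∠WZK = 137.6° ✓; |ZK| = 21.70 ✓; ∠ZKP = 71.40° ✓; |KP| = 18.60 ✓; ∠KPG = 115.0° ✓; |PG| = 10.40 ✗.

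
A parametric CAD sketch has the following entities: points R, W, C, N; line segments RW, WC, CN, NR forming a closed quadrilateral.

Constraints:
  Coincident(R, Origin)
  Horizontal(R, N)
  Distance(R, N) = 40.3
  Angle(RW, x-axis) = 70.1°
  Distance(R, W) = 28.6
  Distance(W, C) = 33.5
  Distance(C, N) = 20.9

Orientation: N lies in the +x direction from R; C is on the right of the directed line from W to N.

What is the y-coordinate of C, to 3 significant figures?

-4.99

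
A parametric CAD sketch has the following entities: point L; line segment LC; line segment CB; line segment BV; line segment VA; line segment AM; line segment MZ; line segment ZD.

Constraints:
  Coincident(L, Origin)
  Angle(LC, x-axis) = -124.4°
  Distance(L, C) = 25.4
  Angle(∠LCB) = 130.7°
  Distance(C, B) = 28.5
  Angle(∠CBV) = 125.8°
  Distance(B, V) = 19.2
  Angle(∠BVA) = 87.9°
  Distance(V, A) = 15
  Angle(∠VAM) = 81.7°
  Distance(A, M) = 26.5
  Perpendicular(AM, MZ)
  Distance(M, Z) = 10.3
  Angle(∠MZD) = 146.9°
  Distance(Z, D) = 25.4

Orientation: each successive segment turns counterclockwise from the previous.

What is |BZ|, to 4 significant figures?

5.555

∠VAM = 81.7° gives AM at 169.5° from the x-axis; with |AM| = 26.5, M = (-10.31, -36.32). The perpendicularity gives MZ at right angles to AM, so MZ runs at -100.5°; with |MZ| = 10.3, Z = (-12.18, -46.45). Then |BZ| = |Z − B| = 5.555.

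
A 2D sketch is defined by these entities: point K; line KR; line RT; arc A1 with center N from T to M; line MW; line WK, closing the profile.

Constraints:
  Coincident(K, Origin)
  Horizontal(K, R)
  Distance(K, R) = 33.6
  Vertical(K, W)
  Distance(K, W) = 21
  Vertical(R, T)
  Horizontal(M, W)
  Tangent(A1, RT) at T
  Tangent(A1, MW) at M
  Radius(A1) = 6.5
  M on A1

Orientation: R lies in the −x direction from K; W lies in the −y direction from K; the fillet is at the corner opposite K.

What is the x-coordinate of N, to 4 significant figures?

-27.10

K and W share the same x with |KW| = 21.0 and W on the −y side, so W = (0.000, -21.00). The virtual corner opposite K is at (-33.60, -21.00). Tangency of A1 to RT means the radius NT is perpendicular to RT and since A1 is tangent to MW there, NM ⟂ MW, with radius 6.5, so the center N sits 6.5 in from both sides at N = (-27.10, -14.50). So N.x = -27.10.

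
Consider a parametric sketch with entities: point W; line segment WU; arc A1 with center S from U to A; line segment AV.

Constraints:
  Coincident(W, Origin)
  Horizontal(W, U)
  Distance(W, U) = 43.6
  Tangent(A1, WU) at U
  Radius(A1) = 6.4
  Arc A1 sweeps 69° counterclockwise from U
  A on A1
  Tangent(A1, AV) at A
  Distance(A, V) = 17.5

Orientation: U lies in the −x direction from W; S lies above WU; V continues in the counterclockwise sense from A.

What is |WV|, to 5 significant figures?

37.430

W is at the origin; W and U share the same y with |WU| = 43.6 and U on the −x side, so U = (-43.600, 0.0000). A1 meets WU tangentially, so SU is at right angles to WU, so S = U + (0, 6.4) = (-43.600, 6.4000). On A1, U sits at bearing -90° from S; a 69° counterclockwise sweep puts A at bearing -21°, so A = S + 6.4·(cos -21°, sin -21°) = (-37.625, 4.1064). Since A1 is tangent to AV there, SA ⟂ AV, so AV runs along (−sin -21°, cos -21°); with |AV| = 17.5, V = (-31.354, 20.444). Then |WV| = |V − W| = 37.430.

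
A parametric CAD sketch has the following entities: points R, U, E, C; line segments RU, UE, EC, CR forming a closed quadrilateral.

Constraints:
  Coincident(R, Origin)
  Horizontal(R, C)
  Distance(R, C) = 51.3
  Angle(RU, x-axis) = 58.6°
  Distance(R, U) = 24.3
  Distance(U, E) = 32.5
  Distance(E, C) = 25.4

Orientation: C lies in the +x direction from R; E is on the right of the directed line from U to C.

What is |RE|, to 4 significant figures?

28.52

R is at the origin; R and C share the same y with |RC| = 51.3 and C in +x, so C = (51.3, 0). RU runs at 58.6° with |RU| = 24.3, so U = (12.66, 20.74). E is determined by |UE| = 32.5 and |EC| = 25.4 together: it lies at the intersection of circle(U, 32.5) and circle(C, 25.4). With |UC| = 43.85, the foot of the radical line on UC is 26.61 from U and the perpendicular offset is √(32.5² − 26.61²) = 18.65. Taking the right-of-UC solution: E = (27.29, -8.281).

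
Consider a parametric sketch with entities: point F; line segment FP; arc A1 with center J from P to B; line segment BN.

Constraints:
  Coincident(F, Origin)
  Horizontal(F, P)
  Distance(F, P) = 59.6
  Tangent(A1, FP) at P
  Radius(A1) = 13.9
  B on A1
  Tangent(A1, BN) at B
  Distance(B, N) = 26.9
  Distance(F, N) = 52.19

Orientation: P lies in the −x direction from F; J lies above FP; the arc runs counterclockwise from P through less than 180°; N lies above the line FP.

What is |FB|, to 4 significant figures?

47.35

Checks: |JB| = 13.90 ✓; ∠(JB, BN) = 90.00° ✓; |BN| = 26.90 ✓; |FN| = 52.19 ✓.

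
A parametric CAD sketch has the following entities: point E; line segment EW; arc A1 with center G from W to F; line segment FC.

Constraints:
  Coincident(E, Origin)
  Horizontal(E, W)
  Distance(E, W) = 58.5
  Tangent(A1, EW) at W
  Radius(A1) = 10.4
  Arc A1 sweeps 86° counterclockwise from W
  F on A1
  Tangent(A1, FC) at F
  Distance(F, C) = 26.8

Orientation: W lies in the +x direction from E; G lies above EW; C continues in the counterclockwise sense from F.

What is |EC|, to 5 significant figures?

79.564

E is at the origin; E and W share the same y with |EW| = 58.5 and W on the +x side, so W = (58.500, 0.0000). The tangent condition forces GW to be normal to EW, so G = W + (0, 10.4) = (58.500, 10.400). On A1, W sits at bearing -90° from G; an 86° counterclockwise sweep puts F at bearing -4°, so F = G + 10.4·(cos -4°, sin -4°) = (68.875, 9.6745). A1 meets FC tangentially, so GF is at right angles to FC, so FC runs along (−sin -4°, cos -4°); with |FC| = 26.8, C = (70.744, 36.409). Then |EC| = |C − E| = 79.564.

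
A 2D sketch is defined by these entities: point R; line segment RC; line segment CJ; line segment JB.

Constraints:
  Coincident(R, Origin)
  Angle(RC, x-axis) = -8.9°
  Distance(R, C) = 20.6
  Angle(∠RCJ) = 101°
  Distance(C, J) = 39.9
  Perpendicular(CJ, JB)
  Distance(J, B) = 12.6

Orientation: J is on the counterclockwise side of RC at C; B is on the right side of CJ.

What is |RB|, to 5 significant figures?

54.757

R is at the origin; RC runs at -8.9° with length 20.6, so C = 20.6·(cos -8.9°, sin -8.9°) = (20.352, -3.1870). ∠RCJ = 101.0°, so CJ runs at -8.9° + (180° − 101.0°) = 70.100° from the x-axis; with |CJ| = 39.9, J = C + 39.9·(cos 70.100°, sin 70.100°) = (33.933, 34.330). The perpendicularity gives JB at right angles to CJ; with |JB| = 12.6 on the right of CJ, B = J + 12.6·(0.94029, -0.34038) = (45.781, 30.042). Then |RB| = |B − R| = 54.757.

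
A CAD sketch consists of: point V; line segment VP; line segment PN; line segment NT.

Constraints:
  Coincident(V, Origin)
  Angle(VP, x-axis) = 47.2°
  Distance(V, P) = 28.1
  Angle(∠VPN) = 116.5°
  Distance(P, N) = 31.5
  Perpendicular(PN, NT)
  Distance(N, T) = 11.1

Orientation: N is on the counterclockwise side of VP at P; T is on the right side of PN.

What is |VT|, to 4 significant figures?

57.04

V is at the origin; VP runs at 47.2° with length 28.1, so P = 28.1·(cos 47.2°, sin 47.2°) = (19.09, 20.62). ∠VPN = 116.5°, so PN runs at 47.2° + (180° − 116.5°) = 110.7° from the x-axis; with |PN| = 31.5, N = P + 31.5·(cos 110.7°, sin 110.7°) = (7.958, 50.08). PN ⟂ NT; with |NT| = 11.1 on the right of PN, T = N + 11.1·(0.9354, 0.3535) = (18.34, 54.01). Then |VT| = |T − V| = 57.04.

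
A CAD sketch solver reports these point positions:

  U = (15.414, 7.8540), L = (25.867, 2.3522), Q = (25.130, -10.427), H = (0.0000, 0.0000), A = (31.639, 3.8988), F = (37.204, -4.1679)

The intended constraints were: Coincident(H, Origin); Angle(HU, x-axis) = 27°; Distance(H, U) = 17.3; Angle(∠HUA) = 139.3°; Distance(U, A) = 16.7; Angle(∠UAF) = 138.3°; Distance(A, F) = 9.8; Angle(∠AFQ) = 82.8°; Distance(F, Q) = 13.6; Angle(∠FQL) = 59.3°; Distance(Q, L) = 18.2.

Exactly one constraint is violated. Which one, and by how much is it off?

Distance(Q, L) = 18.2 — off by 5.40.

H = (0.00, 0.00) ✓; HU at 27.00° ✓; |HU| = 17.30 ✓; ∠HUA = 139.3° ✓; |UA| = 16.70 ✓; ∠UAF = 138.3° ✓; |AF| = 9.800 ✓; ∠AFQ = 82.80° ✓; |FQ| = 13.60 ✓; ∠FQL = 59.30° ✓; |QL| = 12.80 ✗.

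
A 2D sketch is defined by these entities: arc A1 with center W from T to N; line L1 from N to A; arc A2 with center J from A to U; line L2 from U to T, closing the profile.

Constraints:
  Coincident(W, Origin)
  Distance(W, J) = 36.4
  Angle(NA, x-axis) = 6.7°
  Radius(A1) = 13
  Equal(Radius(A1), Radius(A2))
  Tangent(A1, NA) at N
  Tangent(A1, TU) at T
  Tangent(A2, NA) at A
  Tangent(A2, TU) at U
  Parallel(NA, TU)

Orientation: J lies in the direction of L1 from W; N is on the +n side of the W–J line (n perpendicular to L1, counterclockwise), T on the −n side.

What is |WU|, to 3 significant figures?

38.7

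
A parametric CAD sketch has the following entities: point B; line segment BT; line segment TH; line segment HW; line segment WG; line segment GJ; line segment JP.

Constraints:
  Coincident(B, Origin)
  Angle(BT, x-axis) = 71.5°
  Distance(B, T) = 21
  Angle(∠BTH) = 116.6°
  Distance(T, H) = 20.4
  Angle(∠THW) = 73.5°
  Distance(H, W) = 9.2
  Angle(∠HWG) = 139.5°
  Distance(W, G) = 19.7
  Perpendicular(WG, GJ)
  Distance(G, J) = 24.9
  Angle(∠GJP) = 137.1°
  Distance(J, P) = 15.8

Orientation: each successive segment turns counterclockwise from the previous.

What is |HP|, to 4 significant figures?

34.41

B is at the origin; BT runs at 71.5° with length 21.0, so T = (6.663, 19.91). ∠BTH = 116.6° gives TH at 134.9° from the x-axis; with |TH| = 20.4, H = (-7.736, 34.36). ∠THW = 73.5° gives HW at -118.6° from the x-axis; with |HW| = 9.2, W = (-12.14, 26.29). ∠HWG = 139.5° gives WG at -78.10° from the x-axis; with |WG| = 19.7, G = (-8.078, 7.011). WG ⟂ GJ, so GJ runs at 11.90°; with |GJ| = 24.9, J = (16.29, 12.15). ∠GJP = 137.1° gives JP at 54.80° from the x-axis; with |JP| = 15.8, P = (25.39, 25.06). Then |HP| = |P − H| = 34.41.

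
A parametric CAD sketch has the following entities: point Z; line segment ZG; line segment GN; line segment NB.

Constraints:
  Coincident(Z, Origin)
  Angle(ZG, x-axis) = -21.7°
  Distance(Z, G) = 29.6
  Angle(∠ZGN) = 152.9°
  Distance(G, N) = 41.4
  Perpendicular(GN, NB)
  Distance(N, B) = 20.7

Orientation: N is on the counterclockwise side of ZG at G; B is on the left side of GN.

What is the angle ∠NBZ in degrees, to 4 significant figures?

83.92°

∠ZGN = 152.9°, so GN runs at -21.7° + (180° − 152.9°) = 5.400° from the x-axis; with |GN| = 41.4, N = G + 41.4·(cos 5.400°, sin 5.400°) = (68.72, -7.048). The perpendicularity gives NB at right angles to GN; with |NB| = 20.7 on the left of GN, B = N + 20.7·(-0.09411, 0.9956) = (66.77, 13.56). Then cos ∠NBZ = BN·BZ / (|BN||BZ|), giving 83.92°.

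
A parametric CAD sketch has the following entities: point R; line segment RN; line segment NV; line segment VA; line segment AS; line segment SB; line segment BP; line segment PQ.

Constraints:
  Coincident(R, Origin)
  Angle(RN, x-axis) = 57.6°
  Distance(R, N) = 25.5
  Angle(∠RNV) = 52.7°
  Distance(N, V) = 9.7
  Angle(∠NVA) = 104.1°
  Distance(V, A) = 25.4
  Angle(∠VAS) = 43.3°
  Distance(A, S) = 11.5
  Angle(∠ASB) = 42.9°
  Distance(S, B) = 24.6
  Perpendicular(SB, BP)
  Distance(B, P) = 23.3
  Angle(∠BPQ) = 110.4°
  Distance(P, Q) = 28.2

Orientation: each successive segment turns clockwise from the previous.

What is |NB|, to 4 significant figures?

33.49

R is at the origin; RN runs at 57.6° with length 25.5, so N = (13.66, 21.53). ∠RNV = 52.7° gives NV at -69.70° from the x-axis; with |NV| = 9.7, V = (17.03, 12.43). ∠NVA = 104.1° gives VA at -145.6° from the x-axis; with |VA| = 25.4, A = (-3.929, -1.917). ∠VAS = 43.3° gives AS at 77.70° from the x-axis; with |AS| = 11.5, S = (-1.479, 9.319). ∠ASB = 42.9° gives SB at -59.40° from the x-axis; with |SB| = 24.6, B = (11.04, -11.86). Then |NB| = |B − N| = 33.49.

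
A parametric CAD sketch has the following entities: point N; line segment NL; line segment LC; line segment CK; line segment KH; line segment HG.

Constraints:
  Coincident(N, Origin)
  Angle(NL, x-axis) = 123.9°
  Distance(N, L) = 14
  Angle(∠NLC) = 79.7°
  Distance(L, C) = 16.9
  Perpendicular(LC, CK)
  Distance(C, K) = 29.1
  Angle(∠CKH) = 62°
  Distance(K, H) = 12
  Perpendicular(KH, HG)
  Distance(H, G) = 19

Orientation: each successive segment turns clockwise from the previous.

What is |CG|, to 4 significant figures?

6.897

N is at the origin; NL runs at 123.9° with length 14.0, so L = (-7.808, 11.62). ∠NLC = 79.7° gives LC at 23.60° from the x-axis; with |LC| = 16.9, C = (7.678, 18.39). LC is perpendicular to CK, so CK runs at -66.40°; with |CK| = 29.1, K = (19.33, -8.280). ∠CKH = 62.0° gives KH at 175.6° from the x-axis; with |KH| = 12.0, H = (7.364, -7.359). KH is perpendicular to HG, so HG runs at 85.60°; with |HG| = 19.0, G = (8.821, 11.58). Then |CG| = |G − C| = 6.897.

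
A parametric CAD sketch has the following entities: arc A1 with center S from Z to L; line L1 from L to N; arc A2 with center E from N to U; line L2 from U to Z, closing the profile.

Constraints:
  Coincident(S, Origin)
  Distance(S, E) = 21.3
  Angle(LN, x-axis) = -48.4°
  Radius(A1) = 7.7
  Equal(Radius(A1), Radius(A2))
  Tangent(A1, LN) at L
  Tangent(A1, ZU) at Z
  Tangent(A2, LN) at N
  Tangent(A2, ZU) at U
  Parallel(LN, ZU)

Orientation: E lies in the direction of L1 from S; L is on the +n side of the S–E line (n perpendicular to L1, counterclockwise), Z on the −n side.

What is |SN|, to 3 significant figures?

22.6

The slot axis is L1's direction at -48.4°, so u = (cos -48.4°, sin -48.4°) = (0.664, -0.748) and n = (−sin -48.4°, cos -48.4°) = (0.748, 0.664). S is at the origin and E lies 21.3 along u from S, so E = 21.3·u = (14.1, -15.9). Tangency of A1 to both parallel lines with radius 7.7 puts L and Z at S ± 7.7·n: L = (5.76, 5.11), Z = (-5.76, -5.11). Equal radii place N and U the same way about E: N = E + 7.7·n = (19.9, -10.8), U = E − 7.7·n = (8.38, -21.0). Then |SN| = |N − S| = 22.6.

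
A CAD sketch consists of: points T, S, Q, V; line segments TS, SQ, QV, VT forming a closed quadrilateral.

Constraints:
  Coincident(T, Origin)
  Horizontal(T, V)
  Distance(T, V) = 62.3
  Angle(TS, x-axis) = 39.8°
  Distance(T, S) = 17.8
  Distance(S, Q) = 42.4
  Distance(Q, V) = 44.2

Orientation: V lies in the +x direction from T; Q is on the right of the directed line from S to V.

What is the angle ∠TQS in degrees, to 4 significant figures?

24.71°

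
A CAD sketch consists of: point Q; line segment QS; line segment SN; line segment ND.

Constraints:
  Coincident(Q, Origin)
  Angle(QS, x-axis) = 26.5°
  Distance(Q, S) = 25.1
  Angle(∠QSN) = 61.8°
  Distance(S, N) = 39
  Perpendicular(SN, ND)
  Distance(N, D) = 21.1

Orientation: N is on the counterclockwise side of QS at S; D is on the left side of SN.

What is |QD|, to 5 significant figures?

27.158

Q is at the origin; QS runs at 26.5° with length 25.1, so S = 25.1·(cos 26.5°, sin 26.5°) = (22.463, 11.200). ∠QSN = 61.8°, so SN runs at 26.5° + (180° − 61.8°) = 144.70° from the x-axis; with |SN| = 39.0, N = S + 39.0·(cos 144.70°, sin 144.70°) = (-9.3665, 33.736). SN ⟂ ND; with |ND| = 21.1 on the left of SN, D = N + 21.1·(-0.57786, -0.81614) = (-21.559, 16.516). Then |QD| = |D − Q| = 27.158.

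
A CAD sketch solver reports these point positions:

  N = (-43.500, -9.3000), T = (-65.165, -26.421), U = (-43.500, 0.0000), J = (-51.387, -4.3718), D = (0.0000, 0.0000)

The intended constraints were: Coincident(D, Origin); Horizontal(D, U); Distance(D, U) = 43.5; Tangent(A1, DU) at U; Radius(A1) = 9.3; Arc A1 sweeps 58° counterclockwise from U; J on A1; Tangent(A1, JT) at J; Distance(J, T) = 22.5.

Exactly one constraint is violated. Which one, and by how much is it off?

Distance(J, T) = 22.5 — off by 3.50.

D = (0.00, 0.00) ✓; D.y = 0.00, U.y = 0.00 ✓; |DU| = 43.50 ✓; ∠(NU, UD) = 90.00° ✓; |NU| = 9.300 ✓; bearing(N→J) − bearing(N→U) = 58.00° ✓; |NJ| = 9.300 ✓; ∠(NJ, JT) = 90.00° ✓; |JT| = 26.00 ✗.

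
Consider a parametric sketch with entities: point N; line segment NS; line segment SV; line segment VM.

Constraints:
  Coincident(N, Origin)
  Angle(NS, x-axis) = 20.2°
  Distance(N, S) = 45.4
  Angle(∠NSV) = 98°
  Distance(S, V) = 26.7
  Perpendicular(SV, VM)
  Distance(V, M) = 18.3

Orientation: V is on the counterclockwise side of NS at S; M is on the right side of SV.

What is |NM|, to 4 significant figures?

71.36

∠NSV = 98.0°, so SV runs at 20.2° + (180° − 98.0°) = 102.2° from the x-axis; with |SV| = 26.7, V = S + 26.7·(cos 102.2°, sin 102.2°) = (36.97, 41.77). The perpendicularity gives VM at right angles to SV; with |VM| = 18.3 on the right of SV, M = V + 18.3·(0.9774, 0.2113) = (54.85, 45.64). Then |NM| = |M − N| = 71.36.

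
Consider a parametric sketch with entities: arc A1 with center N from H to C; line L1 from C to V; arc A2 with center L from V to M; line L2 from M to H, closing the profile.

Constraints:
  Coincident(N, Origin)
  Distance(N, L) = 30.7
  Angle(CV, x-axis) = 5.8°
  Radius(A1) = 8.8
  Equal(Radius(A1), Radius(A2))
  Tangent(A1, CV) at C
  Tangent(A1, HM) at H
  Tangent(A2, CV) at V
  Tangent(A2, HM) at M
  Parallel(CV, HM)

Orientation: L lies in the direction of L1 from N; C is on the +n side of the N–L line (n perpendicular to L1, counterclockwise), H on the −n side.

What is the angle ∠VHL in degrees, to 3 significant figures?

13.8°

The slot axis is L1's direction at 5.8°, so u = (cos 5.8°, sin 5.8°) = (0.995, 0.101) and n = (−sin 5.8°, cos 5.8°) = (-0.101, 0.995). N is at the origin and L lies 30.7 along u from N, so L = 30.7·u = (30.5, 3.10). Tangency of A1 to both parallel lines with radius 8.8 puts C and H at N ± 8.8·n: C = (-0.889, 8.75), H = (0.889, -8.75). Equal radii place V and M the same way about L: V = L + 8.8·n = (29.7, 11.9), M = L − 8.8·n = (31.4, -5.65). Then cos ∠VHL = HV·HL / (|HV||HL|), giving 13.8°.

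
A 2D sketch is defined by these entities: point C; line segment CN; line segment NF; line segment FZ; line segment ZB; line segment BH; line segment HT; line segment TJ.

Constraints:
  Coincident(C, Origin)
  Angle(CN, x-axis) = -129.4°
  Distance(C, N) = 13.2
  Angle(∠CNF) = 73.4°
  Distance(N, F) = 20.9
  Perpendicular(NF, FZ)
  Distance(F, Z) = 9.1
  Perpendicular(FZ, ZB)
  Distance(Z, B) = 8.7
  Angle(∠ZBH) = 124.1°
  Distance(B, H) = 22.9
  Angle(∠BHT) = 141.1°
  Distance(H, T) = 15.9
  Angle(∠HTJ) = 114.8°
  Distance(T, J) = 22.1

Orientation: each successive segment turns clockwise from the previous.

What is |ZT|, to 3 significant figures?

40.2

∠ZBH = 124.1° gives BH at -112° from the x-axis; with |BH| = 22.9, H = (-16.2, -16.2). ∠BHT = 141.1° gives HT at -151° from the x-axis; with |HT| = 15.9, T = (-30.1, -24.0). Then |ZT| = |T − Z| = 40.2.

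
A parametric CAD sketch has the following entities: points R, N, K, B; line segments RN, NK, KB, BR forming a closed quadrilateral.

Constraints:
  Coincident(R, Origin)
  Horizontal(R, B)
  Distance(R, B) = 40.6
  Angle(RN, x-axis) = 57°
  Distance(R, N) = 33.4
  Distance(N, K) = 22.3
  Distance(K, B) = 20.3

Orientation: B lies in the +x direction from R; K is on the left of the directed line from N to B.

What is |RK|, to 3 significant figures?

44.0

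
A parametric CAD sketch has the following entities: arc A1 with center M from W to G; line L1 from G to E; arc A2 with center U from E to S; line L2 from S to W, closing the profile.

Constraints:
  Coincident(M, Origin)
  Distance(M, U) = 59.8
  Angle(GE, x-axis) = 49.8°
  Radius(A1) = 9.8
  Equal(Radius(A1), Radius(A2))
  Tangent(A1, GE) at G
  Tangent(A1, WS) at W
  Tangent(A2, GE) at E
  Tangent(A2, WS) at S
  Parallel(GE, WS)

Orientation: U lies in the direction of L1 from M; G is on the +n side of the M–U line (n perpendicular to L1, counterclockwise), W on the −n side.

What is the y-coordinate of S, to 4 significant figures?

39.35

Tangency of A1 to both parallel lines with radius 9.8 puts G and W at M ± 9.8·n: G = (-7.485, 6.325), W = (7.485, -6.325). Equal radii place E and S the same way about U: E = U + 9.8·n = (31.11, 52.00), S = U − 9.8·n = (46.08, 39.35). So S.y = 39.35.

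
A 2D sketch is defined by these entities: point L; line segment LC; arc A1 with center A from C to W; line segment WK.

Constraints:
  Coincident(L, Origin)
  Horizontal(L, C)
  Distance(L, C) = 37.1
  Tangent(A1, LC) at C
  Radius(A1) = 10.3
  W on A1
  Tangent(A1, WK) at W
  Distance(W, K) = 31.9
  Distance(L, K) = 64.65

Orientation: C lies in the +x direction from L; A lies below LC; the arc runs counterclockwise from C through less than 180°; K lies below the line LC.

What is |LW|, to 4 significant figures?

33.75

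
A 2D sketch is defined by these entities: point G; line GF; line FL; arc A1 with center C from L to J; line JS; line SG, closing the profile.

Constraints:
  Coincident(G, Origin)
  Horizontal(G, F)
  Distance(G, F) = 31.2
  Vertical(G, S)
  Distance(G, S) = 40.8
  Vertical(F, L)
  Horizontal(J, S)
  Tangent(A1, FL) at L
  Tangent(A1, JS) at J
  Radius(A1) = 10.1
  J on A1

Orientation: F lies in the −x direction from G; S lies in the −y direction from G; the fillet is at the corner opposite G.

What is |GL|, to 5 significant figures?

43.771

G is at the origin; G and F share the same y with |GF| = 31.2 and F on the −x side, so F = (-31.200, 0.0000). G and S share the same x with |GS| = 40.8 and S on the −y side, so S = (0.0000, -40.800). The virtual corner opposite G is at (-31.200, -40.800). Since A1 is tangent to FL there, CL ⟂ FL and tangency of A1 to JS means the radius CJ is perpendicular to JS, with radius 10.1, so the center C sits 10.1 in from both sides at C = (-21.100, -30.700). That places the tangent points at L = (-31.200, -30.700) on FL and J = (-21.100, -40.800) on JS. Then |GL| = |L − G| = 43.771.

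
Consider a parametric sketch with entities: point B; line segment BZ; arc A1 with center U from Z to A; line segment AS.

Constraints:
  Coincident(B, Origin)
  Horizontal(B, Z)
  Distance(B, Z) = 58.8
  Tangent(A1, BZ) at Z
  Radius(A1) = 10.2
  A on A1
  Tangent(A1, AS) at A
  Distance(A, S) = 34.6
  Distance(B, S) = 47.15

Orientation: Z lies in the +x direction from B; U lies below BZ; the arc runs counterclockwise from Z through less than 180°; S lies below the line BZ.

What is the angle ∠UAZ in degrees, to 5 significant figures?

60.614°

B is at the origin; B and Z share the same y with |BZ| = 58.8 and Z on the +x side, so Z = (58.800, 0.0000). Since A1 is tangent to BZ there, UZ ⟂ BZ, so U = Z + (0, -10.2) = (58.800, -10.200). Since UA ⟂ AS (tangency), |US| = √(10.2² + 34.6²) = 36.072 regardless of where A sits on A1. So S lies on both circle(B, 47.15) and circle(U, 36.072); the below-BZ intersection is S = (32.140, -34.499). A is the foot of the tangent from S: A = (50.078, -4.9119).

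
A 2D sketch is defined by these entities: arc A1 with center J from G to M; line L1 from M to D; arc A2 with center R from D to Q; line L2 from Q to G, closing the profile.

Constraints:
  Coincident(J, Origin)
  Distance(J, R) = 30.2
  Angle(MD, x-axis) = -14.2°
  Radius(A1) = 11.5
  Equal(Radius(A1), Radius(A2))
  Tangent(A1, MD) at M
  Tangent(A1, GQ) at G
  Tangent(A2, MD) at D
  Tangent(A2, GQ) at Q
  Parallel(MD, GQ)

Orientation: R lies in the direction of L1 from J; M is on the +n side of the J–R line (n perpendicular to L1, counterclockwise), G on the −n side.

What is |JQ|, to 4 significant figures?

32.32

Tangency of A1 to both parallel lines with radius 11.5 puts M and G at J ± 11.5·n: M = (2.821, 11.15), G = (-2.821, -11.15). Equal radii place D and Q the same way about R: D = R + 11.5·n = (32.10, 3.740), Q = R − 11.5·n = (26.46, -18.56). Then |JQ| = |Q − J| = 32.32.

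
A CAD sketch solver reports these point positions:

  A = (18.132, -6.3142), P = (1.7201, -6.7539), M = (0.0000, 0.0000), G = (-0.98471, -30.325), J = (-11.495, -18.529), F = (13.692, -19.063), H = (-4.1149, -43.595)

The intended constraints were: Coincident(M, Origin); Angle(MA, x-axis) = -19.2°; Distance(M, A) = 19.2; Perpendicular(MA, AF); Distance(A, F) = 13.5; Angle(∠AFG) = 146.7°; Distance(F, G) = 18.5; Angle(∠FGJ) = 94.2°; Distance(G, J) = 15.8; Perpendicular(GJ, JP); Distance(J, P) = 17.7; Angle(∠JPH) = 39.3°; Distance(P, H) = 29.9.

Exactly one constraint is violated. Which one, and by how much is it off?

Distance(P, H) = 29.9 — off by 7.40.

M = (0.00, 0.00) ✓; MA at -19.20° ✓; |MA| = 19.20 ✓; ∠(MA, AF) = 90.00° ✓; |AF| = 13.50 ✓; ∠AFG = 146.7° ✓; |FG| = 18.50 ✓; ∠FGJ = 94.20° ✓; |GJ| = 15.80 ✓; ∠(GJ, JP) = 90.00° ✓; |JP| = 17.70 ✓; ∠JPH = 39.30° ✓; |PH| = 37.30 ✗.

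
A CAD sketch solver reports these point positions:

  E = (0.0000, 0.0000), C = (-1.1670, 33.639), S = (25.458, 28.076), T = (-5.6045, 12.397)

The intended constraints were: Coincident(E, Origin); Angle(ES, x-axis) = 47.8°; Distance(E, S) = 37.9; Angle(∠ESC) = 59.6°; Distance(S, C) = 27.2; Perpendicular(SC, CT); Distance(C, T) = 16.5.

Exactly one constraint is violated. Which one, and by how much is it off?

Distance(C, T) = 16.5 — off by 5.20.

E = (0.00, 0.00) ✓; ES at 47.80° ✓; |ES| = 37.90 ✓; ∠ESC = 59.60° ✓; |SC| = 27.20 ✓; ∠(SC, CT) = 90.00° ✓; |CT| = 21.70 ✗.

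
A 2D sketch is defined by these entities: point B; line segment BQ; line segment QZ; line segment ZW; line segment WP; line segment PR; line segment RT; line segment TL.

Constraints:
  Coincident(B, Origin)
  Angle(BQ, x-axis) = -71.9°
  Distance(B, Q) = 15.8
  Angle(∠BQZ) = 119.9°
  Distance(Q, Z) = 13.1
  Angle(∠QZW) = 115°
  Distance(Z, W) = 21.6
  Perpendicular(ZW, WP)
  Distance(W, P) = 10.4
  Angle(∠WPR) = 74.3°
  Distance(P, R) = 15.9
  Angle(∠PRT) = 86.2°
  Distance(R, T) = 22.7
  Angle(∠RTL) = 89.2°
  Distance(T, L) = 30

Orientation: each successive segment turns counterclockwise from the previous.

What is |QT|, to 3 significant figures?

33.4

∠WPR = 74.3° gives PR at -111° from the x-axis; with |PR| = 15.9, R = (16.6, -9.01). ∠PRT = 86.2° gives RT at -17.3° from the x-axis; with |RT| = 22.7, T = (38.3, -15.8). Then |QT| = |T − Q| = 33.4.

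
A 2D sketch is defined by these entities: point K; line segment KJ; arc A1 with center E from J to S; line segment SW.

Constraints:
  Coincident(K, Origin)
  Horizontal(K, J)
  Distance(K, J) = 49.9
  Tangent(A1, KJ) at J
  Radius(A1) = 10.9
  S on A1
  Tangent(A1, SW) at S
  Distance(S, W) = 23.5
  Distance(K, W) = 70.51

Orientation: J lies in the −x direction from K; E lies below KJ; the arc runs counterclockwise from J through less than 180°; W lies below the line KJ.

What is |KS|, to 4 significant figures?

61.68

Checks: |ES| = 10.90 ✓; ∠(ES, SW) = 90.00° ✓; |SW| = 23.50 ✓; |KW| = 70.51 ✓.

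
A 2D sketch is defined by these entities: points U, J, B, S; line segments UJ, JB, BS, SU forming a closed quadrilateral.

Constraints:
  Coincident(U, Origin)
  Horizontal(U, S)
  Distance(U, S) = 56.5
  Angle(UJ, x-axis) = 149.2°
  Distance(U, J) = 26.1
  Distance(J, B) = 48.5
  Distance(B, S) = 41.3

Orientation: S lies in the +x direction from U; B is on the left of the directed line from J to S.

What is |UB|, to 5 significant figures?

35.658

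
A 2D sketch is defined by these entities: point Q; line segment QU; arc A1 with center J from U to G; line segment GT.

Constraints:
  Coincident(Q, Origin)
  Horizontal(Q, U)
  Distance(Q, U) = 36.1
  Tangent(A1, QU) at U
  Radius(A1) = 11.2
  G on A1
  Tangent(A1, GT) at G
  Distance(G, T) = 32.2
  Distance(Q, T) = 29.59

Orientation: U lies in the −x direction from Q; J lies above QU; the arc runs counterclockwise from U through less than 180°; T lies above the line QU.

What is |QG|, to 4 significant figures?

27.79

Q is at the origin; Q and U share the same y with |QU| = 36.1 and U on the −x side, so U = (-36.10, 0.000). Since A1 is tangent to QU there, JU ⟂ QU, so J = U + (0, 11.2) = (-36.10, 11.20). Since JG ⟂ GT (tangency), |JT| = √(11.2² + 32.2²) = 34.09 regardless of where G sits on A1. So T lies on both circle(Q, 29.59) and circle(J, 34.09); the above-QU intersection is T = (-6.888, 28.78). G is the foot of the tangent from T: G = (-27.49, 4.033).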